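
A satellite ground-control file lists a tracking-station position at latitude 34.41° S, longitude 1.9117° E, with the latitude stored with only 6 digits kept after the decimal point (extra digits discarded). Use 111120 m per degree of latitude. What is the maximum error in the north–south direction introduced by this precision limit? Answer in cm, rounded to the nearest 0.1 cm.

11.1 cm

Truncating at 6 decimal places can drop up to a full unit in the last place, so the latitude may be off by as much as 1e-06°.
Along the meridian that is 1e-06° × 111120 m/° = 0.11112 m.
That is 0.11112 m = 11.112 cm.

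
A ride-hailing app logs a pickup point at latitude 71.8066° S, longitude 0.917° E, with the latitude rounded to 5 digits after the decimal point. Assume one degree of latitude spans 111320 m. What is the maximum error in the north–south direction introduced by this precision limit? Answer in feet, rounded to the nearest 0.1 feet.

Rounding to 5 decimal places leaves the latitude within ±5e-06° of the true value.
So the N–S error is at most 5e-06 × 111320 = 0.5566 m.
Converting: 0.5566 m × 3.2808 ft/m ≈ 1.8261 ft.

1.8 feet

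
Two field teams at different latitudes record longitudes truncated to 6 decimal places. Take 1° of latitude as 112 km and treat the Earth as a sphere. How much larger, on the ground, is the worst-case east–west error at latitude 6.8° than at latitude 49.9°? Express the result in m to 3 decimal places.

0.039 m

Truncating at 6 decimal places can drop up to a full unit in the last place, so the longitude may be off by as much as 1e-06°.
Error at 6.8° = 1e-06° × 112000 × cos 6.8° ≈ 0.112 × 0.9930 = 0.11121 m.
At 49.9°: 1e-06° × 112000 × cos 49.9° = 1e-06 × 112000 × 0.6441 ≈ 0.072142 m.
Difference: 0.11121 − 0.072142 = 0.03907 m.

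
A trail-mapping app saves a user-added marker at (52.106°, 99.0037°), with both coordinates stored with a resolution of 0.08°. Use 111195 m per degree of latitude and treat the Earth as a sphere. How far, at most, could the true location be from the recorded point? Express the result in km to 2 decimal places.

With a 0.08° grid the true value lies within half a step, ±0.08°/2 = ±0.04°, of the stored one.
N–S: 0.04° × 111195 m/° = 4447.8 m.
E–W at 52.106°: 0.04° × 111195 × cos 52.106° = 0.04 × 111195 × 0.6142 ≈ 2731.85 m.
Worst case both components are at the extreme and orthogonal: √(4447.8² + 2731.85²) ≈ 5219.76 m.
That is 5219.76 m = 5.2198 km.

5.22 km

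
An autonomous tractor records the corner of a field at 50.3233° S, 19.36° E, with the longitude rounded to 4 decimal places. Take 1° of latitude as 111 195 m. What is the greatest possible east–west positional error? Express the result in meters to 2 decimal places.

Rounding to 4 decimal places leaves the longitude within ±5e-05° of the true value.
At latitude 50.3233° a degree of longitude spans 111195 m × cos 50.3233° = 111195 × 0.6385 ≈ 70993 m.
So at most 5e-05° × 70993 ≈ 3.54965 m east–west.

3.55 meters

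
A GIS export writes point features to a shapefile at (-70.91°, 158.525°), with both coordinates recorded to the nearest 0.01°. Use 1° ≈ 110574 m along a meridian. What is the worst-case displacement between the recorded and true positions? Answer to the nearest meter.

582 meters

Rounding to 2 decimal places leaves each coordinate within ±0.005° of the true value.
Latitude error → 0.005 × 110574 = 552.87 m along the meridian.
East–west component at 70.91°: 0.005° × 110574 × cos 70.91° ≈ 0.005 × 36163.6 ≈ 180.818 m.
Worst case both components are at the extreme and orthogonal: √(552.87² + 180.818²) ≈ 581.687 m.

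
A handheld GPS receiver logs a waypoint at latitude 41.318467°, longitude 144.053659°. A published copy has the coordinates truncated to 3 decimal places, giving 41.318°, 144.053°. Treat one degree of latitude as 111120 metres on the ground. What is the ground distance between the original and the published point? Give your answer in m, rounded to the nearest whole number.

76 m

Δlat = 41.318467 − 41.318 = +0.000467°; Δlon = 144.053659 − 144.053 = +0.000659°.
North–south shift: 0.000467 × 111120 = 51.893 m.
E–W at 41.318°: 0.000659° × 111120 × cos 41.318° = 0.000659 × 111120 × 0.7511 ≈ 54.9984 m.
Hypotenuse of the two orthogonal shifts: √(51.893² + 54.9984²) = 75.6156 m.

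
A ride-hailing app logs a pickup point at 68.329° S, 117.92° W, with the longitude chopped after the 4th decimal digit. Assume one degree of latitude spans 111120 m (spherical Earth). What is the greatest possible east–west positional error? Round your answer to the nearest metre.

Truncating at 4 decimal places can drop up to a full unit in the last place, so the longitude may be off by as much as 0.0001°.
One degree of longitude at 68.329° is 111120 × cos 68.329° ≈ 111120 × 0.3693 = 41034 m.
Maximum E–W displacement: 0.0001 × 41034 = 4.1034 m.

4 metres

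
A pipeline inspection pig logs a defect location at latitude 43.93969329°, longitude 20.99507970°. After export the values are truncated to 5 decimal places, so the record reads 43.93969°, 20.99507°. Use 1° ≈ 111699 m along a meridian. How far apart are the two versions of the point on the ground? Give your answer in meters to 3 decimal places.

The latitude changed by +0.00000329° and the longitude by +0.00000970°.
North–south shift: 0.00000329 × 111699 = 0.36749 m.
East–west at this latitude: 0.00000970° × 111699 × cos 43.9397° ≈ 0.00000970 × 80431.2 = 0.780182 m.
Distance: √(0.36749² + 0.780182²) ≈ 0.8624 m.

0.862 meters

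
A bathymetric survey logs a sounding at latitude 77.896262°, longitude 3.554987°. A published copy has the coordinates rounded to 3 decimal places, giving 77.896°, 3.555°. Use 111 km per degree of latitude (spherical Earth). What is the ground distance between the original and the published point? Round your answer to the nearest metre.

29 metres

The latitude changed by +0.000262° and the longitude by -0.000013°.
North–south shift: 0.000262 × 111000 = 29.082 m.
East–west at this latitude: -0.000013° × 111000 × cos 77.896° ≈ -0.000013 × 23275.2 = -0.302578 m.
Distance: √(29.082² + 0.302578²) ≈ 29.0836 m.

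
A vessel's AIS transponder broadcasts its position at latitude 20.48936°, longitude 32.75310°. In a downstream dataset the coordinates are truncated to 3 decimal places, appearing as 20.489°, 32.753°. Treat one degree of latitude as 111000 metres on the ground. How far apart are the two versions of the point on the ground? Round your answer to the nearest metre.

The latitude changed by +0.00036° and the longitude by +0.00010°.
North–south shift: 0.00036 × 111000 = 39.96 m.
E–W at 20.489°: 0.00010° × 111000 × cos 20.489° = 0.00010 × 111000 × 0.9367 ≈ 10.3978 m.
Distance: √(39.96² + 10.3978²) ≈ 41.2906 m.

41 metres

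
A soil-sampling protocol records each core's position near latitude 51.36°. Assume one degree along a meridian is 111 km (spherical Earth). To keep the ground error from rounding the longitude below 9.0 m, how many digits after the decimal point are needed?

At 51.36° one degree of longitude covers 111000 × cos 51.36° ≈ 111000 × 0.6244 ≈ 69311.2 m.
With N decimal places the half-ulp bound is 0.5·10⁻ᴺ°, or 0.5·10⁻ᴺ × 69311.2 m on the ground.
Need 0.5 × 69311.2 × 10⁻ᴺ ≤ 9.0 → 10⁻ᴺ ≤ 2.597e-04, so N ≥ 3.59.
N = 3 would give 34.7 m (too coarse); N = 4 gives 3.47 m ≤ 9.0 m.

4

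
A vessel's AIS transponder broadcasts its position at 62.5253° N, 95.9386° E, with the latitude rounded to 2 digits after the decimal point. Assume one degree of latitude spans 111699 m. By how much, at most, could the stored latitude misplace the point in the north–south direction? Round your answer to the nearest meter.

558 meters

Rounding to 2 decimal places leaves the latitude within ±0.005° of the true value.
North–south distance: 0.005° × 111699 m/° = 558.495 m.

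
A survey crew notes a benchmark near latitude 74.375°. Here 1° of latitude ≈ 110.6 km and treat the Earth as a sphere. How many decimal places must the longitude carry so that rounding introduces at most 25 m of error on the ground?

3 decimal places

At 74.375° one degree of longitude covers 110600 × cos 74.375° ≈ 110600 × 0.2693 ≈ 29789 m.
Rounding to N decimal places gives at most 0.5 × 10⁻ᴺ degrees of error, i.e. 0.5 × 10⁻ᴺ × 29789 m.
Need 0.5 × 29789 × 10⁻ᴺ ≤ 25 → 10⁻ᴺ ≤ 1.678e-03, so N ≥ 2.78.
So 3 decimal places suffice (14.9 m); 2 would allow up to 149 m.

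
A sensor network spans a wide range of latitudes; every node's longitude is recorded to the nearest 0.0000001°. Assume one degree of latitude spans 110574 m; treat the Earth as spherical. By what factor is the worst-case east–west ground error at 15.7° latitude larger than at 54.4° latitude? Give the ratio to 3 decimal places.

1.654

Rounding to 7 decimal places leaves the longitude within ±5e-08° of the true value.
At 15.7°: 5e-08° × 110574 × cos 15.7° = 5e-08 × 110574 × 0.9627 ≈ 0.0053224 m.
At 54.4°: 5e-08° × 110574 × cos 54.4° = 5e-08 × 110574 × 0.5821 ≈ 0.0032184 m.
Ratio: 0.0053224 / 0.0032184 = cos 15.7° / cos 54.4° ≈ 1.6538.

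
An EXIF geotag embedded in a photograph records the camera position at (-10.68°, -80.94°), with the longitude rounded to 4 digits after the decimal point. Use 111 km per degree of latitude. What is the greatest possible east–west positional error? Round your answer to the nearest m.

Rounding to 4 decimal places leaves the longitude within ±5e-05° of the true value.
Parallels shrink by cos φ, so at 10.68° a degree of longitude is 111000 × 0.9827 ≈ 109077 m.
Maximum E–W displacement: 5e-05 × 109077 = 5.45386 m.

5 m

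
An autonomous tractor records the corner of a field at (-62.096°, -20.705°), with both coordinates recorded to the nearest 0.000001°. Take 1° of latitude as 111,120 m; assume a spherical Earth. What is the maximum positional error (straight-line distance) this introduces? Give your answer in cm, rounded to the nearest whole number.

6 cm

Rounding to 6 decimal places leaves each coordinate within ±5e-07° of the true value.
Latitude error → 5e-07 × 111120 = 0.05556 m along the meridian.
Longitude error → 5e-07 × 111120 × cos 62.096° = 5e-07 × 111120 × 0.4680 ≈ 0.0260016 m.
Worst case both components are at the extreme and orthogonal: √(0.05556² + 0.0260016²) ≈ 0.0613433 m.
That is 0.0613433 m = 6.1343 cm.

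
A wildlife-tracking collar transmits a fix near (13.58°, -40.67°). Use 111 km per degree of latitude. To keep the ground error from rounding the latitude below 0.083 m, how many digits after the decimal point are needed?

One degree of latitude covers 111000 m.
With N decimal places the half-ulp bound is 0.5·10⁻ᴺ°, or 0.5·10⁻ᴺ × 111000 m on the ground.
Setting 55500 × 10⁻ᴺ ≤ 0.083 gives 10ᴺ ≥ 6.687e+05, i.e. N ≥ 5.83.
At 5 places the error can reach 0.555 m, but 6 places keeps it to 0.0555 m.

6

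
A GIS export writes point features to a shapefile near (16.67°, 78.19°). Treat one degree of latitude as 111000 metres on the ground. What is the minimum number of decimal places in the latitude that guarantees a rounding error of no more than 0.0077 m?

One degree of latitude covers 111000 m.
Rounding to N decimal places gives at most 0.5 × 10⁻ᴺ degrees of error, i.e. 0.5 × 10⁻ᴺ × 111000 m.
Need 0.5 × 111000 × 10⁻ᴺ ≤ 0.0077 → 10⁻ᴺ ≤ 1.387e-07, so N ≥ 6.86.
At 6 places the error can reach 0.0555 m, but 7 places keeps it to 0.00555 m.

7 decimal places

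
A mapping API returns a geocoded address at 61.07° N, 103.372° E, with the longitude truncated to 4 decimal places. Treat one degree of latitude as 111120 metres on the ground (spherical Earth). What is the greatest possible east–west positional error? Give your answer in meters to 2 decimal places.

5.38 meters

Truncating at 4 decimal places can drop up to a full unit in the last place, so the longitude may be off by as much as 0.0001°.
Parallels shrink by cos φ, so at 61.07° a degree of longitude is 111120 × 0.4837 ≈ 53753.3 m.
Maximum E–W displacement: 0.0001 × 53753.3 = 5.37533 m.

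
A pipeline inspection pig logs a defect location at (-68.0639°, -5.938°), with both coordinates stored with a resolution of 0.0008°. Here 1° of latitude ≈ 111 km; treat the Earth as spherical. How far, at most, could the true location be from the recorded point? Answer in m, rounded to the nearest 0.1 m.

47.4 m

With a 0.0008° grid the true value lies within half a step, ±0.0008°/2 = ±0.0004°, of the stored one.
Latitude error → 0.0004 × 111000 = 44.4 m along the meridian.
E–W at 68.0639°: 0.0004° × 111000 × cos 68.0639° = 0.0004 × 111000 × 0.3736 ≈ 16.5866 m.
Combining orthogonally: (44.4² + 16.5866²)^½ ≈ 47.397 m.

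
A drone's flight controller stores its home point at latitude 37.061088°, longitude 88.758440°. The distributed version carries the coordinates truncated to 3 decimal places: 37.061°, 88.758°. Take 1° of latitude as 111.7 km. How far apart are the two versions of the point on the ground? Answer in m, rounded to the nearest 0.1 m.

Δlat = 37.061088 − 37.061 = +0.000088°; Δlon = 88.758440 − 88.758 = +0.000440°.
North–south shift: 0.000088 × 111700 = 9.8296 m.
East–west at this latitude: 0.000440° × 111700 × cos 37.061° ≈ 0.000440 × 89136 = 39.2198 m.
Hypotenuse of the two orthogonal shifts: √(9.8296² + 39.2198²) = 40.4329 m.

40.4 m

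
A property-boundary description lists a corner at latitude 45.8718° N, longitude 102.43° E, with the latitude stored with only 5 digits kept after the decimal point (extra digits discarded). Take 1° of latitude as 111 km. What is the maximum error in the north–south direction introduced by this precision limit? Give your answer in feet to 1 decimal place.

3.6 feet

Truncating at 5 decimal places can drop up to a full unit in the last place, so the latitude may be off by as much as 1e-05°.
North–south distance: 1e-05° × 111000 m/° = 1.11 m.
In feet: 1.11 m ÷ 0.3048 ≈ 3.6417 ft.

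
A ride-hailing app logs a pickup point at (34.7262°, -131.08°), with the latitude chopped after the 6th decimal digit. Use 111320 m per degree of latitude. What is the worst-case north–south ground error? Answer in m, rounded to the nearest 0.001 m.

0.111 m

Truncating at 6 decimal places can drop up to a full unit in the last place, so the latitude may be off by as much as 1e-06°.
North–south distance: 1e-06° × 111320 m/° = 0.11132 m.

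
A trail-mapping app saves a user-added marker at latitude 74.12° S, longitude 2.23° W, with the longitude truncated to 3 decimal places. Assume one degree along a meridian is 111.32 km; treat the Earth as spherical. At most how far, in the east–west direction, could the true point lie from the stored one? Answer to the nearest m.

Truncating at 3 decimal places can drop up to a full unit in the last place, so the longitude may be off by as much as 0.001°.
At latitude 74.12° a degree of longitude spans 111320 m × cos 74.12° = 111320 × 0.2736 ≈ 30459.8 m.
So at most 0.001° × 30459.8 ≈ 30.4598 m east–west.

30 m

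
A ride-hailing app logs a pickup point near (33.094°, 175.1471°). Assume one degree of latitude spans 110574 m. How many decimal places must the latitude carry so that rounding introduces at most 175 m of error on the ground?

One degree of latitude covers 110574 m.
Rounding to N decimal places gives at most 0.5 × 10⁻ᴺ degrees of error, i.e. 0.5 × 10⁻ᴺ × 110574 m.
Setting 55287 × 10⁻ᴺ ≤ 175 gives 10ᴺ ≥ 315.9, i.e. N ≥ 2.50.
N = 2 would give 553 m (too coarse); N = 3 gives 55.3 m ≤ 175 m.

3 decimal places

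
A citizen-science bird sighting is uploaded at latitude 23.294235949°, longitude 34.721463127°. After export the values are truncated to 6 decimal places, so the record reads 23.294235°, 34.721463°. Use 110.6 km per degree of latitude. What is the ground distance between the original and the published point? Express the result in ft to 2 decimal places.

0.35 ft

The latitude changed by +0.000000949° and the longitude by +0.000000127°.
North–south shift: 0.000000949 × 110600 = 0.104959 m.
E–W at 23.2942°: 0.000000127° × 110600 × cos 23.2942° = 0.000000127 × 110600 × 0.9185 ≈ 0.0129012 m.
Distance: √(0.104959² + 0.0129012²) ≈ 0.105749 m.
In feet: 0.105749 m ÷ 0.3048 ≈ 0.34695 ft.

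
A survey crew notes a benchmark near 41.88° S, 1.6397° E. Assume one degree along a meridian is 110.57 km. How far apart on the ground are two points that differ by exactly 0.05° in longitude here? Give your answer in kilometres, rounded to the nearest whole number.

4 kilometres

0.05° of longitude at 41.88° is 0.05 × 110570 × cos 41.88° ≈ 0.05 × 82324.3 = 4116.21 m.
That is 4116.21 m = 4.1162 km.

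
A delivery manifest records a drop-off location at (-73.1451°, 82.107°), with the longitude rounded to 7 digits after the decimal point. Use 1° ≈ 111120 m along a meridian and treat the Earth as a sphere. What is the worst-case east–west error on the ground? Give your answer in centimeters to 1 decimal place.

Rounding to 7 decimal places leaves the longitude within ±5e-08° of the true value.
One degree of longitude at 73.1451° is 111120 × cos 73.1451° ≈ 111120 × 0.2899 = 32219.1 m.
So at most 5e-08° × 32219.1 ≈ 0.00161096 m east–west.
That is 0.00161096 m = 0.1611 cm.

0.2 centimeters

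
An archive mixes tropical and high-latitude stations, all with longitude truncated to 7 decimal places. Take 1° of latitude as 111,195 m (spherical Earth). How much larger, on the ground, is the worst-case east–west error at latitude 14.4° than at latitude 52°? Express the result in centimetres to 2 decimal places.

Truncating at 7 decimal places can drop up to a full unit in the last place, so the longitude may be off by as much as 1e-07°.
At 14.4°: 1e-07° × 111195 × cos 14.4° = 1e-07 × 111195 × 0.9686 ≈ 0.01077 m.
At 52°: 1e-07° × 111195 × cos 52° = 1e-07 × 111195 × 0.6157 ≈ 0.0068458 m.
So the lower-latitude error exceeds the higher by 0.01077 − 0.0068458 = 0.0039243 m.
That is 0.00392431 m = 0.39243 cm.

0.39 centimetres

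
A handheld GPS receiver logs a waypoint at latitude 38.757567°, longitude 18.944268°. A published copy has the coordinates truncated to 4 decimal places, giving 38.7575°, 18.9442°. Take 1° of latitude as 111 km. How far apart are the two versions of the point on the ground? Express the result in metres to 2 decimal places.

Δlat = 38.757567 − 38.7575 = +0.000067°; Δlon = 18.944268 − 18.9442 = +0.000068°.
N–S: 0.000067° × 111000 m/° = 7.437 m.
East–west at this latitude: 0.000068° × 111000 × cos 38.7575° ≈ 0.000068 × 86558.1 = 5.88595 m.
Distance: √(7.437² + 5.88595²) ≈ 9.48438 m.

9.48 metres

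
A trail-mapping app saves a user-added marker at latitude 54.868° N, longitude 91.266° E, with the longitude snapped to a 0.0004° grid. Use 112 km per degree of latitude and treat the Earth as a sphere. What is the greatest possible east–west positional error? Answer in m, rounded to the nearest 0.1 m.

With a 0.0004° grid the true value lies within half a step, ±0.0004°/2 = ±0.0002°, of the stored one.
Parallels shrink by cos φ, so at 54.868° a degree of longitude is 112000 × 0.5755 ≈ 64451.8 m.
So at most 0.0002° × 64451.8 ≈ 12.8904 m east–west.

12.9 m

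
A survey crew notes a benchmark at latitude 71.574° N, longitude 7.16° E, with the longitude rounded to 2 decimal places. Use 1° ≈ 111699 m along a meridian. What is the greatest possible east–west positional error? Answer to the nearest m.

Rounding to 2 decimal places leaves the longitude within ±0.005° of the true value.
Parallels shrink by cos φ, so at 71.574° a degree of longitude is 111699 × 0.3161 ≈ 35305.8 m.
East–west error: 0.005° × 35305.8 m/° ≈ 176.529 m.

177 m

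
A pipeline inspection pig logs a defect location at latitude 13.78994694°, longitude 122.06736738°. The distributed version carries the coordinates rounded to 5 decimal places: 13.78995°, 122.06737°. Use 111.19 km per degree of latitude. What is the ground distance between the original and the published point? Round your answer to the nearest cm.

Δlat = 13.78994694 − 13.78995 = -0.00000306°; Δlon = 122.06736738 − 122.06737 = -0.00000262°.
North–south shift: -0.00000306 × 111190 = -0.340241 m.
East–west at this latitude: -0.00000262° × 111190 × cos 13.7899° ≈ -0.00000262 × 107985 = -0.282921 m.
Hypotenuse of the two orthogonal shifts: √(0.340241² + 0.282921²) = 0.442502 m.
That is 0.442502 m = 44.25 cm.

44 cm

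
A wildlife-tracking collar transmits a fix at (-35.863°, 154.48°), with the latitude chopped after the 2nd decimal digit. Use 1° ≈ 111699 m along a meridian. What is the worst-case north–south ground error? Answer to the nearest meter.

Truncating at 2 decimal places can drop up to a full unit in the last place, so the latitude may be off by as much as 0.01°.
Along the meridian that is 0.01° × 111699 m/° = 1116.99 m.

1117 meters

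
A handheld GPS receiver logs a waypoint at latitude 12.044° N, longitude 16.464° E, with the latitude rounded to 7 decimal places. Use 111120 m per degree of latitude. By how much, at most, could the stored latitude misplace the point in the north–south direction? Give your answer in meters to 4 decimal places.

0.0056 meters

Rounding to 7 decimal places leaves the latitude within ±5e-08° of the true value.
So the N–S error is at most 5e-08 × 111120 = 0.005556 m.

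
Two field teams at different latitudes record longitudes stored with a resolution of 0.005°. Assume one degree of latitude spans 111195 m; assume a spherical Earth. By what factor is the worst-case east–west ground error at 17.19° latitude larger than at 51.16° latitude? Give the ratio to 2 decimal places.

With a 0.005° grid the true value lies within half a step, ±0.005°/2 = ±0.0025°, of the stored one.
At 17.19°: 0.0025° × 111195 × cos 17.19° = 0.0025 × 111195 × 0.9553 ≈ 265.57 m.
At 51.16°: 0.0025° × 111195 × cos 51.16° = 0.0025 × 111195 × 0.6271 ≈ 174.34 m.
Ratio: 265.57 / 174.34 = cos 17.19° / cos 51.16° ≈ 1.5233.

1.52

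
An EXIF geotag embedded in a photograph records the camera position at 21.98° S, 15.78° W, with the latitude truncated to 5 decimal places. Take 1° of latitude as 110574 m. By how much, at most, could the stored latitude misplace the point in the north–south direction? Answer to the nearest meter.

Truncating at 5 decimal places can drop up to a full unit in the last place, so the latitude may be off by as much as 1e-05°.
So the N–S error is at most 1e-05 × 110574 = 1.10574 m.

1 meters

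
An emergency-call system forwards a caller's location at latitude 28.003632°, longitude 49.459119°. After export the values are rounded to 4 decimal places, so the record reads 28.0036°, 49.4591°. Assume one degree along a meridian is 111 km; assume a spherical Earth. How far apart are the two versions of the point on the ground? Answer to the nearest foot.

13 feet

The latitude changed by +0.000032° and the longitude by +0.000019°.
North–south shift: 0.000032 × 111000 = 3.552 m.
East–west at this latitude: 0.000019° × 111000 × cos 28.0036° ≈ 0.000019 × 98003.9 = 1.86207 m.
Hypotenuse of the two orthogonal shifts: √(3.552² + 1.86207²) = 4.01049 m.
In feet: 4.01049 m ÷ 0.3048 ≈ 13.158 ft.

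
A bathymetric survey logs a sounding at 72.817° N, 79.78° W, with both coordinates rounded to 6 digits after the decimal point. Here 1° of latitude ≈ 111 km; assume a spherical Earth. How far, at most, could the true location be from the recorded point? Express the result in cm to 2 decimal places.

Rounding to 6 decimal places leaves each coordinate within ±5e-07° of the true value.
N–S: 5e-07° × 111000 m/° = 0.0555 m.
E–W at 72.817°: 5e-07° × 111000 × cos 72.817° = 5e-07 × 111000 × 0.2954 ≈ 0.0163961 m.
Combining orthogonally: (0.0555² + 0.0163961²)^½ ≈ 0.0578712 m.
That is 0.0578712 m = 5.7871 cm.

5.79 cm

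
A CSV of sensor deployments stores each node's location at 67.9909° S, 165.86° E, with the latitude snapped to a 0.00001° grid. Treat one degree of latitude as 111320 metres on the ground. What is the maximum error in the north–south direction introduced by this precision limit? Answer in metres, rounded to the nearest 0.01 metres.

0.56 metres

With a 0.00001° grid the true value lies within half a step, ±0.00001°/2 = ±5e-06°, of the stored one.
So the N–S error is at most 5e-06 × 111320 = 0.5566 m.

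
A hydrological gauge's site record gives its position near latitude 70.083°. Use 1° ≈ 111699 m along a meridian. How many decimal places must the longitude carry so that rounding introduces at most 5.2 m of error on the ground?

At 70.083° one degree of longitude covers 111699 × cos 70.083° ≈ 111699 × 0.3407 ≈ 38051.2 m.
Rounding to N decimal places gives at most 0.5 × 10⁻ᴺ degrees of error, i.e. 0.5 × 10⁻ᴺ × 38051.2 m.
Need 0.5 × 38051.2 × 10⁻ᴺ ≤ 5.2 → 10⁻ᴺ ≤ 2.733e-04, so N ≥ 3.56.
N = 3 would give 19 m (too coarse); N = 4 gives 1.9 m ≤ 5.2 m.

4 decimal places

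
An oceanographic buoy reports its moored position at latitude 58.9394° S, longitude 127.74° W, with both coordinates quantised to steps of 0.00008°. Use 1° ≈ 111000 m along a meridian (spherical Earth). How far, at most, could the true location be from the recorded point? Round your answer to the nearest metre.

5 metres

With a 0.00008° grid the true value lies within half a step, ±0.00008°/2 = ±4e-05°, of the stored one.
Latitude error → 4e-05 × 111000 = 4.44 m along the meridian.
East–west component at 58.9394°: 4e-05° × 111000 × cos 58.9394° ≈ 4e-05 × 57269.8 ≈ 2.29079 m.
The two errors are perpendicular, so the maximum displacement is √(4.44² + 2.29079²) ≈ 4.99613 m.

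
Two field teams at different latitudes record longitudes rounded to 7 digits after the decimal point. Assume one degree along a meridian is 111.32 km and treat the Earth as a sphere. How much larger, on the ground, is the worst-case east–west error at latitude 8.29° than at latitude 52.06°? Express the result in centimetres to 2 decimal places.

0.21 centimetres

Rounding to 7 decimal places leaves the longitude within ±5e-08° of the true value.
At 8.29°: 5e-08° × 111320 × cos 8.29° = 5e-08 × 111320 × 0.9896 ≈ 0.0055078 m.
At 52.06°: 5e-08° × 111320 × cos 52.06° = 5e-08 × 111320 × 0.6148 ≈ 0.0034222 m.
Difference: 0.0055078 − 0.0034222 = 0.0020857 m.
That is 0.00208566 m = 0.20857 cm.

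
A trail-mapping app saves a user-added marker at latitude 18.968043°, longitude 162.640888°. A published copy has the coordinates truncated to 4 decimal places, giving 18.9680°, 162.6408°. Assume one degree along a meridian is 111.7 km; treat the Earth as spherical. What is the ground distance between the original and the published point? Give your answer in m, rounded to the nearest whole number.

10 m

Δlat = 18.968043 − 18.9680 = +0.000043°; Δlon = 162.640888 − 162.6408 = +0.000088°.
N–S: 0.000043° × 111700 m/° = 4.8031 m.
East–west at this latitude: 0.000088° × 111700 × cos 18.968° ≈ 0.000088 × 105635 = 9.29586 m.
Combined displacement = (4.8031² + 9.29586²)^½ ≈ 10.4634 m.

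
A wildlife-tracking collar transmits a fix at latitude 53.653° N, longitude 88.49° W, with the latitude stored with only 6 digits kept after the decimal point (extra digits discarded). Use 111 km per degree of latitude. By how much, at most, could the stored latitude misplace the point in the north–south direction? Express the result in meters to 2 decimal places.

0.11 meters

Truncating at 6 decimal places can drop up to a full unit in the last place, so the latitude may be off by as much as 1e-06°.
So the N–S error is at most 1e-06 × 111000 = 0.111 m.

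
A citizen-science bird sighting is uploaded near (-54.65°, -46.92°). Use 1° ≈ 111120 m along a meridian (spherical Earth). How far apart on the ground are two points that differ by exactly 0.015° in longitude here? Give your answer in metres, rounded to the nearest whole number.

964 metres

At 54.65° a degree of longitude is 111120 × cos 54.65° ≈ 64290.7 m, so 0.015° corresponds to 964.36 m.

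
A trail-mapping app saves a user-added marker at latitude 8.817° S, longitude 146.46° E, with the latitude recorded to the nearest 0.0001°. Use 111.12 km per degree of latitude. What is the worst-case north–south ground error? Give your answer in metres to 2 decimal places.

Rounding to 4 decimal places leaves the latitude within ±5e-05° of the true value.
So the N–S error is at most 5e-05 × 111120 = 5.556 m.

5.56 metres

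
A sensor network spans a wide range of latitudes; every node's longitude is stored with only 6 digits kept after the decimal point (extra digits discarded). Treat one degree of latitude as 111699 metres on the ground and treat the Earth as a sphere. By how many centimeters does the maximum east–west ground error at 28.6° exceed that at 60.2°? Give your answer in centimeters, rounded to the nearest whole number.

4 centimeters

Truncating at 6 decimal places can drop up to a full unit in the last place, so the longitude may be off by as much as 1e-06°.
At 28.6°: 1e-06° × 111699 × cos 28.6° = 1e-06 × 111699 × 0.8780 ≈ 0.09807 m.
At 60.2°: 1e-06° × 111699 × cos 60.2° = 1e-06 × 111699 × 0.4970 ≈ 0.055511 m.
So the lower-latitude error exceeds the higher by 0.09807 − 0.055511 = 0.042558 m.
That is 0.0425583 m = 4.2558 cm.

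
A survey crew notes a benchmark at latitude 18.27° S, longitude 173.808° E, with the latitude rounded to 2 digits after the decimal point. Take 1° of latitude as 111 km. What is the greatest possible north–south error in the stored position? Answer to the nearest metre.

555 metres

Rounding to 2 decimal places leaves the latitude within ±0.005° of the true value.
Along the meridian that is 0.005° × 111000 m/° = 555 m.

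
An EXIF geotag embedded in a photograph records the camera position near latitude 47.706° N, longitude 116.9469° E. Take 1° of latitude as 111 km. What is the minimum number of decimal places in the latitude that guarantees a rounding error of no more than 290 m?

One degree of latitude covers 111000 m.
Rounding to N decimal places gives at most 0.5 × 10⁻ᴺ degrees of error, i.e. 0.5 × 10⁻ᴺ × 111000 m.
Setting 55500 × 10⁻ᴺ ≤ 290 gives 10ᴺ ≥ 191.4, i.e. N ≥ 2.28.
So 3 decimal places suffice (55.5 m); 2 would allow up to 555 m.

3 decimal places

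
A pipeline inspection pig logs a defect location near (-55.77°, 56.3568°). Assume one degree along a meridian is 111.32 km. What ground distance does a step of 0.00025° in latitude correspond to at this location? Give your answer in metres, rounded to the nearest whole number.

0.00025° × 111320 m/° = 27.83 m.

28 metres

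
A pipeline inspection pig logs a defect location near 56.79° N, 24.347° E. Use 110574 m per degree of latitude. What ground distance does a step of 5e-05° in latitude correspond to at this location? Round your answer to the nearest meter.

Along a meridian 5e-05° is 5e-05 × 110574 = 5.5287 m.

6 meters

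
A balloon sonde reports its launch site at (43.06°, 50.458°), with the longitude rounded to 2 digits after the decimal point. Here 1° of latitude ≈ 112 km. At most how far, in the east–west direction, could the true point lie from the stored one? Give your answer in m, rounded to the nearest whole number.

409 m

Rounding to 2 decimal places leaves the longitude within ±0.005° of the true value.
One degree of longitude at 43.06° is 112000 × cos 43.06° ≈ 112000 × 0.7306 = 81831.6 m.
Maximum E–W displacement: 0.005 × 81831.6 = 409.158 m.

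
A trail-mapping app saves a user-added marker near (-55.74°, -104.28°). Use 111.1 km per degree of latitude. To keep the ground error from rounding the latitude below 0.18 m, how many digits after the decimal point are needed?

6 decimal places

One degree of latitude covers 111100 m.
N decimal places → at most half a unit in the last place, 0.5 × 10⁻ᴺ° = 111100/2 × 10⁻ᴺ m.
Setting 55550 × 10⁻ᴺ ≤ 0.18 gives 10ᴺ ≥ 3.086e+05, i.e. N ≥ 5.49.
N = 5 would give 0.555 m (too coarse); N = 6 gives 0.0555 m ≤ 0.18 m.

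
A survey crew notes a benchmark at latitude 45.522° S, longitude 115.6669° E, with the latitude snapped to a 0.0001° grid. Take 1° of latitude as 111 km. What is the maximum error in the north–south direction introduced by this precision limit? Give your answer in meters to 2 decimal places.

With a 0.0001° grid the true value lies within half a step, ±0.0001°/2 = ±5e-05°, of the stored one.
Along the meridian that is 5e-05° × 111000 m/° = 5.55 m.

5.55 meters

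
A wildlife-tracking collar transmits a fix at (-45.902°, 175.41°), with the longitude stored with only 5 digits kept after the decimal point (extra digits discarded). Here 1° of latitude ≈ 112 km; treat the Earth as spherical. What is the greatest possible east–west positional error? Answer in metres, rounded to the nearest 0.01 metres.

Truncating at 5 decimal places can drop up to a full unit in the last place, so the longitude may be off by as much as 1e-05°.
One degree of longitude at 45.902° is 112000 × cos 45.902° ≈ 112000 × 0.6959 = 77939.4 m.
East–west error: 1e-05° × 77939.4 m/° ≈ 0.779394 m.

0.78 metres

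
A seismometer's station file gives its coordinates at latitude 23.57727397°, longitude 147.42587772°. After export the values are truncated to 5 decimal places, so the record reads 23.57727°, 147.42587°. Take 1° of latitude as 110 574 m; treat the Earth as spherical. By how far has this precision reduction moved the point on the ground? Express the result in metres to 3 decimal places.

0.897 metres

Δlat = 23.57727397 − 23.57727 = +0.00000397°; Δlon = 147.42587772 − 147.42587 = +0.00000772°.
North–south shift: 0.00000397 × 110574 = 0.438979 m.
East–west at this latitude: 0.00000772° × 110574 × cos 23.5773° ≈ 0.00000772 × 101343 = 0.782371 m.
Hypotenuse of the two orthogonal shifts: √(0.438979² + 0.782371²) = 0.897111 m.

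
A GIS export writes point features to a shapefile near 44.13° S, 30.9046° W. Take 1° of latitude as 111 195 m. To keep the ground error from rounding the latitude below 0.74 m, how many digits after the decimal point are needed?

5

One degree of latitude covers 111195 m.
Rounding to N decimal places gives at most 0.5 × 10⁻ᴺ degrees of error, i.e. 0.5 × 10⁻ᴺ × 111195 m.
Setting 55597.5 × 10⁻ᴺ ≤ 0.74 gives 10ᴺ ≥ 7.513e+04, i.e. N ≥ 4.88.
At 4 places the error can reach 5.56 m, but 5 places keeps it to 0.556 m.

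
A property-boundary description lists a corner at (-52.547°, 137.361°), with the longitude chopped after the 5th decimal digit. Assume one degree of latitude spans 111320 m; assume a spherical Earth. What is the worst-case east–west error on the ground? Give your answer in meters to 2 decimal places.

0.68 meters

Truncating at 5 decimal places can drop up to a full unit in the last place, so the longitude may be off by as much as 1e-05°.
One degree of longitude at 52.547° is 111320 × cos 52.547° ≈ 111320 × 0.6081 = 67694.9 m.
East–west error: 1e-05° × 67694.9 m/° ≈ 0.676949 m.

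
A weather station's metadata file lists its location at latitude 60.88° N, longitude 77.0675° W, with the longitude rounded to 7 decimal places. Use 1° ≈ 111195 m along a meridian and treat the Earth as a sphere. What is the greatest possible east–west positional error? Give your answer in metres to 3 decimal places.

0.003 metres

Rounding to 7 decimal places leaves the longitude within ±5e-08° of the true value.
Parallels shrink by cos φ, so at 60.88° a degree of longitude is 111195 × 0.4866 ≈ 54112 m.
So at most 5e-08° × 54112 ≈ 0.0027056 m east–west.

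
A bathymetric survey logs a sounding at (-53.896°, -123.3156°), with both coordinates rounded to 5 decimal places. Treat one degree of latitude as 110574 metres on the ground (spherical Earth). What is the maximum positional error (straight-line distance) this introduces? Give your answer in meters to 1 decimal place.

0.6 meters

Rounding to 5 decimal places leaves each coordinate within ±5e-06° of the true value.
North–south component: 5e-06° × 110574 = 0.55287 m.
E–W at 53.896°: 5e-06° × 110574 × cos 53.896° = 5e-06 × 110574 × 0.5893 ≈ 0.32578 m.
Worst case both components are at the extreme and orthogonal: √(0.55287² + 0.32578²) ≈ 0.641715 m.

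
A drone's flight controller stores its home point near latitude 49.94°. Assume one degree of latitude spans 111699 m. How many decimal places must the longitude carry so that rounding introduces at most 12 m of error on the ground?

At 49.94° one degree of longitude covers 111699 × cos 49.94° ≈ 111699 × 0.6436 ≈ 71888.3 m.
N decimal places → at most half a unit in the last place, 0.5 × 10⁻ᴺ° = 71888.3/2 × 10⁻ᴺ m.
Need 0.5 × 71888.3 × 10⁻ᴺ ≤ 12 → 10⁻ᴺ ≤ 3.339e-04, so N ≥ 3.48.
So 4 decimal places suffice (3.59 m); 3 would allow up to 35.9 m.

4 decimal places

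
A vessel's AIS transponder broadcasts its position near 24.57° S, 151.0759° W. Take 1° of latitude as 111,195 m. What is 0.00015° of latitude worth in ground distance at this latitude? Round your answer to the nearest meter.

Along a meridian 0.00015° is 0.00015 × 111195 = 16.6793 m.

17 meters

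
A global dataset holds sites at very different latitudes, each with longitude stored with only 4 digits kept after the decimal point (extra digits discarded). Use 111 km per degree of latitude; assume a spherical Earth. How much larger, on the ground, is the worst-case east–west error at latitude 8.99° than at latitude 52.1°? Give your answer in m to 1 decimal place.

4.1 m

Truncating at 4 decimal places can drop up to a full unit in the last place, so the longitude may be off by as much as 0.0001°.
At 8.99°: 0.0001° × 111000 × cos 8.99° = 0.0001 × 111000 × 0.9877 ≈ 10.964 m.
Error at 52.1° = 0.0001° × 111000 × cos 52.1° ≈ 11.1 × 0.6143 = 6.8186 m.
So the lower-latitude error exceeds the higher by 10.964 − 6.8186 = 4.1451 m.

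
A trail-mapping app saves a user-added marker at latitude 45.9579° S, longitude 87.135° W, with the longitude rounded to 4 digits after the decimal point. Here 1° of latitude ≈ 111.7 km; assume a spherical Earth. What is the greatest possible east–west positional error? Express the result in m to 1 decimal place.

Rounding to 4 decimal places leaves the longitude within ±5e-05° of the true value.
One degree of longitude at 45.9579° is 111700 × cos 45.9579° ≈ 111700 × 0.6952 = 77652.4 m.
So at most 5e-05° × 77652.4 ≈ 3.88262 m east–west.

3.9 m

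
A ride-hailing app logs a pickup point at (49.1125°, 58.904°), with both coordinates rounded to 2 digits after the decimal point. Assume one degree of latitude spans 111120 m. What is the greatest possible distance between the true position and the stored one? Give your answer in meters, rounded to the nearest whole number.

664 meters

Rounding to 2 decimal places leaves each coordinate within ±0.005° of the true value.
Latitude error → 0.005 × 111120 = 555.6 m along the meridian.
Longitude error → 0.005 × 111120 × cos 49.1125° = 0.005 × 111120 × 0.6546 ≈ 363.682 m.
The two errors are perpendicular, so the maximum displacement is √(555.6² + 363.682²) ≈ 664.045 m.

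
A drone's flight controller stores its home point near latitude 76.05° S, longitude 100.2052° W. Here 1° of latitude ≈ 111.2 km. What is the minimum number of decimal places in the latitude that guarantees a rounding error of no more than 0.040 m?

7

One degree of latitude covers 111200 m.
Rounding to N decimal places gives at most 0.5 × 10⁻ᴺ degrees of error, i.e. 0.5 × 10⁻ᴺ × 111200 m.
Setting 55600 × 10⁻ᴺ ≤ 0.040 gives 10ᴺ ≥ 1.39e+06, i.e. N ≥ 6.14.
So 7 decimal places suffice (0.00556 m); 6 would allow up to 0.0556 m.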